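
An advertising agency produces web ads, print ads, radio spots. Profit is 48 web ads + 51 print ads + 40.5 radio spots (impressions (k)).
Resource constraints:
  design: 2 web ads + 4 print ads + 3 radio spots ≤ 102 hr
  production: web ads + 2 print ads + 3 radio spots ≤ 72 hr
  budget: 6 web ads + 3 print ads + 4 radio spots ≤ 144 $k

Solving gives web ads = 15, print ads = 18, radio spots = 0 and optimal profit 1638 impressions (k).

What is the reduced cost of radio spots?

-6.5

Check each constraint at x*: design 102/102 (tight); production 51/72 (slack 21); budget 144/144 (tight).
Slack constraints have shadow price 0 (complementary slackness).
Dual feasibility on the basic columns requires 2·y_design + 6·y_budget = 48, 4·y_design + 3·y_budget = 51.
This yields shadow prices y_design = 9, y_budget = 5.
Reduced cost of radio spots: c₃ − yᵀa₃ = 40.5 − (9·3 + 5·4) = 40.5 − 47 = -6.5.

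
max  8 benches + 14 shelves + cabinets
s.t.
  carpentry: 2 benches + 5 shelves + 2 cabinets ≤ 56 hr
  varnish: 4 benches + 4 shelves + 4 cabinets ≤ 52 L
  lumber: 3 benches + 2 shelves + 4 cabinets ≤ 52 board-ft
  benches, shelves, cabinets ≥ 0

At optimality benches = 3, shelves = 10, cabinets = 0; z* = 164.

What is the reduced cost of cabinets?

-7

At the optimum: carpentry uses 56 of 56 (binding); varnish uses 52 of 52 (binding); lumber uses 29 of 52 (slack = 23).
Since lumber is not tight, its dual is 0.
The binding rows give the dual system: 2·y_carpentry + 4·y_varnish = 8 and 5·y_carpentry + 4·y_varnish = 14.
This yields shadow prices y_carpentry = 2, y_varnish = 1.
Reduced cost of cabinets: c₃ − yᵀa₃ = 1 − (2·2 + 1·4) = 1 − 8 = -7.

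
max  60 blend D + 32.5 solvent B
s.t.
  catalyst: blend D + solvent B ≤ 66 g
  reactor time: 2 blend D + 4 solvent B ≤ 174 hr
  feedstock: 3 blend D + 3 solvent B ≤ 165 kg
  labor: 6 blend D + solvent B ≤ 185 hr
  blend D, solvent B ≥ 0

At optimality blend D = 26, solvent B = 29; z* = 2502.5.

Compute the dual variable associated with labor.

5.5

Check each constraint at x*: catalyst 55/66 (slack 11); reactor time 168/174 (slack 6); feedstock 165/165 (tight); labor 185/185 (tight).
Since catalyst, reactor time are not tight, their duals are 0.
Dual feasibility on the basic columns requires 3·y_feedstock + 6·y_labor = 60, 3·y_feedstock + 1·y_labor = 32.5.
→ y_feedstock = 9 and y_labor = 5.5.
Shadow price of labor = 5.5.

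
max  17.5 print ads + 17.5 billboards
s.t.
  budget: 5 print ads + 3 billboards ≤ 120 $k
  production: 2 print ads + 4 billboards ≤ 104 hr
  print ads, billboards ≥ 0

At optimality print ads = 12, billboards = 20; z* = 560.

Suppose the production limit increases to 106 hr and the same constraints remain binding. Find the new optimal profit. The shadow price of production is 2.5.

565

Δb = 2, so new z* = 560 + (2.5)·(2) = 560 + 5 = 565.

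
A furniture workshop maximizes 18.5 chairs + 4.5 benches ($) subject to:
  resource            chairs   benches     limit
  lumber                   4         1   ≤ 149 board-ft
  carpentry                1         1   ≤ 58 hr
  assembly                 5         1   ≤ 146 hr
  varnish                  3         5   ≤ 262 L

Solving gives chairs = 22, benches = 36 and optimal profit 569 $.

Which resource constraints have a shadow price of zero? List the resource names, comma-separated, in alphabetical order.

lumber: 124/149 (slack 25)
carpentry: 58/58 (binding)
assembly: 146/146 (binding)
varnish: 246/262 (slack 16)
By complementary slackness, a constraint with positive slack has shadow price 0 → lumber, varnish.

lumber, varnish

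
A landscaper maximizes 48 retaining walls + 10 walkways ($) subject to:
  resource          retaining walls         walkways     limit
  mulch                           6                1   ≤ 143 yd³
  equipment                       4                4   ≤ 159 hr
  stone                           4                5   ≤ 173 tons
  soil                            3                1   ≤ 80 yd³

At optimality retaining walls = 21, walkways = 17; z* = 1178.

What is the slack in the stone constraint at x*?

stone used = 4·21 + 5·17 = 169; slack = 173 − 169 = 4.

4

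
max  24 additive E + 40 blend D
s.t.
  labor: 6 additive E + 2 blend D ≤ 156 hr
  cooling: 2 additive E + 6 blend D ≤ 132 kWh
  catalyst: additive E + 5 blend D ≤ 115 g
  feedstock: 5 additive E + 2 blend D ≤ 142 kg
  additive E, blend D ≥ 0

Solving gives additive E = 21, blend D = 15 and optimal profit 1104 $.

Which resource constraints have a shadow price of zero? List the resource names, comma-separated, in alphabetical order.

catalyst, feedstock

labor: 156/156 (binding)
cooling: 132/132 (binding)
catalyst: 96/115 (slack 19)
feedstock: 135/142 (slack 7)
By complementary slackness, a constraint with positive slack has shadow price 0 → catalyst, feedstock.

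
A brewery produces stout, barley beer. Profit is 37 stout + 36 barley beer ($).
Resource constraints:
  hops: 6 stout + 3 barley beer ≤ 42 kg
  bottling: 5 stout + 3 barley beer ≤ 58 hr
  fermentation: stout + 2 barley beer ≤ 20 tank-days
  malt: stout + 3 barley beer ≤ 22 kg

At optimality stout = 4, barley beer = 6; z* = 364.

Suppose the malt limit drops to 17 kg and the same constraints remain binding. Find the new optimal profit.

Check each constraint at x*: hops 42/42 (tight); bottling 38/58 (slack 20); fermentation 16/20 (slack 4); malt 22/22 (tight).
Slack constraints have shadow price 0 (complementary slackness).
Dual feasibility on the basic columns requires 6·y_hops + 1·y_malt = 37, 3·y_hops + 3·y_malt = 36.
Solving: y_hops = 5, y_malt = 7.
Δz = y_malt·Δb = 7 × (-5) = -35, so new z* = 364 − 35 = 329.

329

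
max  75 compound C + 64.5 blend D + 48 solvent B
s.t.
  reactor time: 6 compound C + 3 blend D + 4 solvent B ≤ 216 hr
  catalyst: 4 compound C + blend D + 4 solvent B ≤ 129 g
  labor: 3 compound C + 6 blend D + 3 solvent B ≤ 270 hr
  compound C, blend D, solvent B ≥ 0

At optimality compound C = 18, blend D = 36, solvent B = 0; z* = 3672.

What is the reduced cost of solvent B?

At the optimum: reactor time uses 216 of 216 (binding); catalyst uses 108 of 129 (slack = 21); labor uses 270 of 270 (binding).
Since catalyst is not tight, its dual is 0.
From A_Bᵀ y = c: 6·y_reactor time + 3·y_labor = 75; 3·y_reactor time + 6·y_labor = 64.5.
This yields shadow prices y_reactor time = 9.5, y_labor = 6.
Reduced cost of solvent B: c₃ − yᵀa₃ = 48 − (9.5·4 + 6·3) = 48 − 56 = -8.

-8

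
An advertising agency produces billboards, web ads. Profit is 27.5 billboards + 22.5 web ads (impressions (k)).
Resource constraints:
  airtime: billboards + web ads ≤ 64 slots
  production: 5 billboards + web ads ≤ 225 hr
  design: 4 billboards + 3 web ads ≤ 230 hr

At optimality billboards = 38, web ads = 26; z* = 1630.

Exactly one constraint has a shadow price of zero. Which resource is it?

production

airtime: 64/64 (binding)
production: 216/225 (slack 9)
design: 230/230 (binding)
By complementary slackness, a constraint with positive slack has shadow price 0 → production.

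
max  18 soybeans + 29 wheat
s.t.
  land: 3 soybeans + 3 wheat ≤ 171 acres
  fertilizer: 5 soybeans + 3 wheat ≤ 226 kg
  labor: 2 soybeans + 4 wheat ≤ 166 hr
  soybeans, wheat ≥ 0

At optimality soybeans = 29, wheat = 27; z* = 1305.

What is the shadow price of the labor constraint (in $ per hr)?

6.5

At the optimum: land uses 168 of 171 (slack = 3); fertilizer uses 226 of 226 (binding); labor uses 166 of 166 (binding).
Since land is not tight, its dual is 0.
From A_Bᵀ y = c: 5·y_fertilizer + 2·y_labor = 18; 3·y_fertilizer + 4·y_labor = 29.
Solving: y_fertilizer = 1, y_labor = 6.5.
Shadow price of labor = 6.5.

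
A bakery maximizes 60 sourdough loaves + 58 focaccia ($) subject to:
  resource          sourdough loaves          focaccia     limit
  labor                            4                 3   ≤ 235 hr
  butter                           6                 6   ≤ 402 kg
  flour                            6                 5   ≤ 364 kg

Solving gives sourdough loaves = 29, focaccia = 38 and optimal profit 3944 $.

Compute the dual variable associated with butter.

At the optimum: labor uses 230 of 235 (slack = 5); butter uses 402 of 402 (binding); flour uses 364 of 364 (binding).
By complementary slackness, y = 0 for the non-binding constraint.
Dual feasibility on the basic columns requires 6·y_butter + 6·y_flour = 60, 6·y_butter + 5·y_flour = 58.
This yields shadow prices y_butter = 8, y_flour = 2.
Shadow price of butter = 8.

8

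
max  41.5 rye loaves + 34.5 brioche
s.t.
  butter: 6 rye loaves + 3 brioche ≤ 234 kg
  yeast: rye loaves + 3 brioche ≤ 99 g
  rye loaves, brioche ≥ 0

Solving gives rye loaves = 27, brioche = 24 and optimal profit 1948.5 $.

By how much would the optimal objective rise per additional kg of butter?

6

At the optimum: butter uses 234 of 234 (binding); yeast uses 99 of 99 (binding).
From A_Bᵀ y = c: 6·y_butter + 1·y_yeast = 41.5; 3·y_butter + 3·y_yeast = 34.5.
Solving: y_butter = 6, y_yeast = 5.5.
Shadow price of butter = 6.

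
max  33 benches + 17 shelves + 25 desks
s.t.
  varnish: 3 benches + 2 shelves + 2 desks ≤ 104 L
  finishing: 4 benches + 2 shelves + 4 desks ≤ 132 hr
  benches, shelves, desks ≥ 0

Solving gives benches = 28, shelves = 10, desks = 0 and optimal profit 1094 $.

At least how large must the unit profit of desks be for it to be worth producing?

32

At the optimum: varnish uses 104 of 104 (binding); finishing uses 132 of 132 (binding).
The binding rows give the dual system: 3·y_varnish + 4·y_finishing = 33 and 2·y_varnish + 2·y_finishing = 17.
→ y_varnish = 1 and y_finishing = 7.5.
desks enters the basis when its profit ≥ yᵀa₃ = 1·2 + 7.5·4 = 32.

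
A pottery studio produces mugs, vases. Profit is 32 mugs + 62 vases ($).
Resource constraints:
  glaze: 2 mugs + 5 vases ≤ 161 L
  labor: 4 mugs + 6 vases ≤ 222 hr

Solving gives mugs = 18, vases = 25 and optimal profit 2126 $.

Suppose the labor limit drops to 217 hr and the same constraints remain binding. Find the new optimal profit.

2103.5

At the optimum: glaze uses 161 of 161 (binding); labor uses 222 of 222 (binding).
Dual feasibility on the basic columns requires 2·y_glaze + 4·y_labor = 32, 5·y_glaze + 6·y_labor = 62.
Solving: y_glaze = 7, y_labor = 4.5.
Δz = y_labor·Δb = 4.5 × (-5) = -22.5, so new z* = 2126 − 22.5 = 2103.5.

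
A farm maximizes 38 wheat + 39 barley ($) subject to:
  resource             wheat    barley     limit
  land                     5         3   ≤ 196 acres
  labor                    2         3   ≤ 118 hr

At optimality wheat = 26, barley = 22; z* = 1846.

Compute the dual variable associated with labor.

9

Both land and labor are binding at x*.
The binding rows give the dual system: 5·y_land + 2·y_labor = 38 and 3·y_land + 3·y_labor = 39.
Solving: y_land = 4, y_labor = 9.
Shadow price of labor = 9.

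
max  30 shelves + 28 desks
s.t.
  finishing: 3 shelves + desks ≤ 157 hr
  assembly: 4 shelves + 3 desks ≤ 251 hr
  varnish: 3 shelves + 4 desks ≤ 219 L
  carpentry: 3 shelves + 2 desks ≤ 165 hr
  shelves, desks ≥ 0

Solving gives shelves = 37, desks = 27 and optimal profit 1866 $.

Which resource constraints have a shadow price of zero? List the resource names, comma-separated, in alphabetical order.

finishing: 138/157 (slack 19)
assembly: 229/251 (slack 22)
varnish: 219/219 (binding)
carpentry: 165/165 (binding)
By complementary slackness, a constraint with positive slack has shadow price 0 → assembly, finishing.

assembly, finishing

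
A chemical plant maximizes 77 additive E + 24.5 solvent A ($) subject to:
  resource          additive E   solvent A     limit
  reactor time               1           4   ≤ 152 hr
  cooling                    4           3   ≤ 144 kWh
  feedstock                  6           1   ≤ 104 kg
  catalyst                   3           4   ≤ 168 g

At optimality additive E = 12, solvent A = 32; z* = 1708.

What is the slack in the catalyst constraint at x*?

4

catalyst used = 3·12 + 4·32 = 164; slack = 168 − 164 = 4.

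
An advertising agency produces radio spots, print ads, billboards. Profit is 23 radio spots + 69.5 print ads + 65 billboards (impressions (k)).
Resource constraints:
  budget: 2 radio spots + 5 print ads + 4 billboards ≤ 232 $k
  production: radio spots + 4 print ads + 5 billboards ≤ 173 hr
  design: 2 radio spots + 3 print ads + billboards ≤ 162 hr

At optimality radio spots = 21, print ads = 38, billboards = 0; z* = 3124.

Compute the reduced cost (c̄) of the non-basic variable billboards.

Check each constraint at x*: budget 232/232 (tight); production 173/173 (tight); design 156/162 (slack 6).
Since design is not tight, its dual is 0.
From A_Bᵀ y = c: 2·y_budget + 1·y_production = 23; 5·y_budget + 4·y_production = 69.5.
→ y_budget = 7.5 and y_production = 8.
Reduced cost of billboards: c₃ − yᵀa₃ = 65 − (7.5·4 + 8·5) = 65 − 70 = -5.

-5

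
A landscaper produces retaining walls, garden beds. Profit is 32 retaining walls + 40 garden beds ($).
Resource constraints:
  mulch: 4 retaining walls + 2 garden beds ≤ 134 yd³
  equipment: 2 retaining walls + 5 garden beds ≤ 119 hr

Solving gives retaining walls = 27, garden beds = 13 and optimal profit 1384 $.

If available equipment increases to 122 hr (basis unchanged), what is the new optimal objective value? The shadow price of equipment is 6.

1402

Δb = 3, so new z* = 1384 + (6)·(3) = 1384 + 18 = 1402.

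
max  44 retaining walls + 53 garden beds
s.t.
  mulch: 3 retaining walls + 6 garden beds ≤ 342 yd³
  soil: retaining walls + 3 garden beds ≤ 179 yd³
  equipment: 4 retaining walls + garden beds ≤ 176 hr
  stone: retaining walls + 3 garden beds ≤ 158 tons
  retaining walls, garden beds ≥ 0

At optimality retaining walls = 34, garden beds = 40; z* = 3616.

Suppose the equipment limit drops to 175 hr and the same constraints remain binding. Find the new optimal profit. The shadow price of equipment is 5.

Δb = -1, so new z* = 3616 + (5)·(-1) = 3616 − 5 = 3611.

3611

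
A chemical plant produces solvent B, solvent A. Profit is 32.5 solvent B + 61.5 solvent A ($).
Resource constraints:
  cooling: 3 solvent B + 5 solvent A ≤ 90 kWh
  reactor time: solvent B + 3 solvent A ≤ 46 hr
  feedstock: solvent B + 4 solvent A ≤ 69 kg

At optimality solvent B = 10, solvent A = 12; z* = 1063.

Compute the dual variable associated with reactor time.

At the optimum: cooling uses 90 of 90 (binding); reactor time uses 46 of 46 (binding); feedstock uses 58 of 69 (slack = 11).
Since feedstock is not tight, its dual is 0.
The binding rows give the dual system: 3·y_cooling + 1·y_reactor time = 32.5 and 5·y_cooling + 3·y_reactor time = 61.5.
Solving: y_cooling = 9, y_reactor time = 5.5.
Shadow price of reactor time = 5.5.

5.5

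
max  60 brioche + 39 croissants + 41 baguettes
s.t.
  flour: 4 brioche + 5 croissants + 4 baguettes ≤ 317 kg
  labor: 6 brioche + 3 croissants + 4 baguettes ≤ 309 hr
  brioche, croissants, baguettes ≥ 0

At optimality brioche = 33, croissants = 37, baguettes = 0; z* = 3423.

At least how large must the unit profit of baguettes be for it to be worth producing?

Both flour and labor are binding at x*.
From A_Bᵀ y = c: 4·y_flour + 6·y_labor = 60; 5·y_flour + 3·y_labor = 39.
→ y_flour = 3 and y_labor = 8.
baguettes enters the basis when its profit ≥ yᵀa₃ = 3·4 + 8·4 = 44.

44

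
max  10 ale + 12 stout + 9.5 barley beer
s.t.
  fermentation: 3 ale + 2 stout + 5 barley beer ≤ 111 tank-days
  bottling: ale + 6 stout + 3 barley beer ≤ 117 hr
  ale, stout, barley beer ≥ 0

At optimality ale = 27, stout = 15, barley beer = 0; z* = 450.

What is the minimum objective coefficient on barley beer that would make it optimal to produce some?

Both fermentation and bottling are binding at x*.
From A_Bᵀ y = c: 3·y_fermentation + 1·y_bottling = 10; 2·y_fermentation + 6·y_bottling = 12.
Solving: y_fermentation = 3, y_bottling = 1.
barley beer enters the basis when its profit ≥ yᵀa₃ = 3·5 + 1·3 = 18.

18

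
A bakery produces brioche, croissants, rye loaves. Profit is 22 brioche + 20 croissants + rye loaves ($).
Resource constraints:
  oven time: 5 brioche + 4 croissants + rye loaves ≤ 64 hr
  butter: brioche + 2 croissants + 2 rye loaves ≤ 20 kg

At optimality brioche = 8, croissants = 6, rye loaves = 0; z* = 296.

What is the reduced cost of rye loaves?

Check each constraint at x*: oven time 64/64 (tight); butter 20/20 (tight).
Dual feasibility on the basic columns requires 5·y_oven time + 1·y_butter = 22, 4·y_oven time + 2·y_butter = 20.
This yields shadow prices y_oven time = 4, y_butter = 2.
Reduced cost of rye loaves: c₃ − yᵀa₃ = 1 − (4·1 + 2·2) = 1 − 8 = -7.

-7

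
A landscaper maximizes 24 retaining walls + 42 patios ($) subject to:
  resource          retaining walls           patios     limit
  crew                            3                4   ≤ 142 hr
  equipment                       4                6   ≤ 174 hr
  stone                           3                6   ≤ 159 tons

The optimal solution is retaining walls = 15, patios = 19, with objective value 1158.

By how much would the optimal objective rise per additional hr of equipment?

3

At the optimum: crew uses 121 of 142 (slack = 21); equipment uses 174 of 174 (binding); stone uses 159 of 159 (binding).
Slack constraints have shadow price 0 (complementary slackness).
From A_Bᵀ y = c: 4·y_equipment + 3·y_stone = 24; 6·y_equipment + 6·y_stone = 42.
This yields shadow prices y_equipment = 3, y_stone = 4.
Shadow price of equipment = 3.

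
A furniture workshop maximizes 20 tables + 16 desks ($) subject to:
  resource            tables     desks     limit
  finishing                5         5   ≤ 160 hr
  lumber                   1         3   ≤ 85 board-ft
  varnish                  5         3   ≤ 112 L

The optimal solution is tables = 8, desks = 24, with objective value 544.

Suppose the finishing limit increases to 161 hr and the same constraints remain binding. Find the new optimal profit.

Binding: finishing and varnish. Non-binding: lumber (5 unused).
By complementary slackness, y = 0 for the non-binding constraint.
Dual feasibility on the basic columns requires 5·y_finishing + 5·y_varnish = 20, 5·y_finishing + 3·y_varnish = 16.
This yields shadow prices y_finishing = 2, y_varnish = 2.
Δz = y_finishing·Δb = 2 × (1) = 2, so new z* = 544 + 2 = 546.

546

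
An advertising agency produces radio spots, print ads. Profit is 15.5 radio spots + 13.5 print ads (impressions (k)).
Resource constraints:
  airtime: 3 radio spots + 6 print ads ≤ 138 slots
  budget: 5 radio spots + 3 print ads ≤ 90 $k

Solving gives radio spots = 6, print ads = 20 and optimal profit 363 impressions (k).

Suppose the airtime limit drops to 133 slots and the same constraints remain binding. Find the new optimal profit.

358

Check each constraint at x*: airtime 138/138 (tight); budget 90/90 (tight).
The binding rows give the dual system: 3·y_airtime + 5·y_budget = 15.5 and 6·y_airtime + 3·y_budget = 13.5.
→ y_airtime = 1 and y_budget = 2.5.
Δz = y_airtime·Δb = 1 × (-5) = -5, so new z* = 363 − 5 = 358.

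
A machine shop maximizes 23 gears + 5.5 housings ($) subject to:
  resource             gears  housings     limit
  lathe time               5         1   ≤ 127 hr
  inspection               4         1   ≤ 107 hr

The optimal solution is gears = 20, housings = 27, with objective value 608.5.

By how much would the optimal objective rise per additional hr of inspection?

4.5

Check each constraint at x*: lathe time 127/127 (tight); inspection 107/107 (tight).
The binding rows give the dual system: 5·y_lathe time + 4·y_inspection = 23 and 1·y_lathe time + 1·y_inspection = 5.5.
This yields shadow prices y_lathe time = 1, y_inspection = 4.5.
Shadow price of inspection = 4.5.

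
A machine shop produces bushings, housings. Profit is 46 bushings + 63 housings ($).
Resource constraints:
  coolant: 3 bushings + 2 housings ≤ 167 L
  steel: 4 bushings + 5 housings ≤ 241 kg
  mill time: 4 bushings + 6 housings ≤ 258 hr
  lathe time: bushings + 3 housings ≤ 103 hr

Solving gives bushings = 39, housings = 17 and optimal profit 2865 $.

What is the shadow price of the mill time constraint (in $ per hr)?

5.5

Binding: steel and mill time. Non-binding: coolant (16 unused), lathe time (13 unused).
Slack constraints have shadow price 0 (complementary slackness).
The binding rows give the dual system: 4·y_steel + 4·y_mill time = 46 and 5·y_steel + 6·y_mill time = 63.
→ y_steel = 6 and y_mill time = 5.5.
Shadow price of mill time = 5.5.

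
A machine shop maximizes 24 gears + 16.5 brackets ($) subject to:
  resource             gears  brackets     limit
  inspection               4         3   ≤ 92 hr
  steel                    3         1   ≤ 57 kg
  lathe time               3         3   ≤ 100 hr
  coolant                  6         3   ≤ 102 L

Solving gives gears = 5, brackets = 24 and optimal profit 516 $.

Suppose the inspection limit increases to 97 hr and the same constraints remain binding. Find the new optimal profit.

Binding: inspection and coolant. Non-binding: steel (18 unused), lathe time (13 unused).
Since steel, lathe time are not tight, their duals are 0.
Dual feasibility on the basic columns requires 4·y_inspection + 6·y_coolant = 24, 3·y_inspection + 3·y_coolant = 16.5.
This yields shadow prices y_inspection = 4.5, y_coolant = 1.
Δz = y_inspection·Δb = 4.5 × (5) = 22.5, so new z* = 516 + 22.5 = 538.5.

538.5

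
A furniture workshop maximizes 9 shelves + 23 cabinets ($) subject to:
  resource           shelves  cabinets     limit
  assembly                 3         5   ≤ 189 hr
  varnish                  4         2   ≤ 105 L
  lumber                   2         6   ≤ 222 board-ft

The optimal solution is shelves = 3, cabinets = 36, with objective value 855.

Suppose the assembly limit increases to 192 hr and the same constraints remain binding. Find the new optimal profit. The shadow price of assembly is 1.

Δb = 3, so new z* = 855 + (1)·(3) = 855 + 3 = 858.

858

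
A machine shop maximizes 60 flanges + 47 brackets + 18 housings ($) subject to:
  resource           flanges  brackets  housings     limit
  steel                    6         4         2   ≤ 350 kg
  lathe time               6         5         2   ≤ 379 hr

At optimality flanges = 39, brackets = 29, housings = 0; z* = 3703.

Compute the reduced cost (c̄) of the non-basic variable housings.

At the optimum: steel uses 350 of 350 (binding); lathe time uses 379 of 379 (binding).
The binding rows give the dual system: 6·y_steel + 6·y_lathe time = 60 and 4·y_steel + 5·y_lathe time = 47.
This yields shadow prices y_steel = 3, y_lathe time = 7.
Reduced cost of housings: c₃ − yᵀa₃ = 18 − (3·2 + 7·2) = 18 − 20 = -2.

-2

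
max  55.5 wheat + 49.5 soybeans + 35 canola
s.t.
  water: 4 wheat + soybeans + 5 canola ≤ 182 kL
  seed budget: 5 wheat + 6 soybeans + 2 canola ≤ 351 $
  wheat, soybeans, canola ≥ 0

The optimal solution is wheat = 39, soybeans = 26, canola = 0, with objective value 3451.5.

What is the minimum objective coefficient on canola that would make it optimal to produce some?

At the optimum: water uses 182 of 182 (binding); seed budget uses 351 of 351 (binding).
Dual feasibility on the basic columns requires 4·y_water + 5·y_seed budget = 55.5, 1·y_water + 6·y_seed budget = 49.5.
This yields shadow prices y_water = 4.5, y_seed budget = 7.5.
canola enters the basis when its profit ≥ yᵀa₃ = 4.5·5 + 7.5·2 = 37.5.

37.5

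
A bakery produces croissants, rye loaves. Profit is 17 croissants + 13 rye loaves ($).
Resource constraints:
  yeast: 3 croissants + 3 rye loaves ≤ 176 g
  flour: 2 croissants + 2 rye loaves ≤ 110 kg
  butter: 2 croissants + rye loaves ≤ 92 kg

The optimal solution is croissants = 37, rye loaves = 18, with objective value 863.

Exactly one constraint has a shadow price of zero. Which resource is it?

yeast: 165/176 (slack 11)
flour: 110/110 (binding)
butter: 92/92 (binding)
By complementary slackness, a constraint with positive slack has shadow price 0 → yeast.

yeast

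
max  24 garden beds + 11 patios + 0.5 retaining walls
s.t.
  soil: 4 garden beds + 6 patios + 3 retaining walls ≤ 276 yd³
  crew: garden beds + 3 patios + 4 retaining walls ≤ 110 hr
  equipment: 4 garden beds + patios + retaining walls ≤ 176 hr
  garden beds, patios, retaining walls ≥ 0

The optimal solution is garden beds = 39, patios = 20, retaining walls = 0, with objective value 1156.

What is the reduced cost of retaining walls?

-7.5

Check each constraint at x*: soil 276/276 (tight); crew 99/110 (slack 11); equipment 176/176 (tight).
By complementary slackness, y = 0 for the non-binding constraint.
Dual feasibility on the basic columns requires 4·y_soil + 4·y_equipment = 24, 6·y_soil + 1·y_equipment = 11.
Solving: y_soil = 1, y_equipment = 5.
Reduced cost of retaining walls: c₃ − yᵀa₃ = 0.5 − (1·3 + 5·1) = 0.5 − 8 = -7.5.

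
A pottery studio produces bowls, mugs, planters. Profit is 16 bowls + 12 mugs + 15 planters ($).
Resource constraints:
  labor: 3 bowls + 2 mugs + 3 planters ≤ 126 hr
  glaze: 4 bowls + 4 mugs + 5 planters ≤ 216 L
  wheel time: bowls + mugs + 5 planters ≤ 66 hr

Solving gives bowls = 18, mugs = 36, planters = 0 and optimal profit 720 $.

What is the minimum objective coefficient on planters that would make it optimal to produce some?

Check each constraint at x*: labor 126/126 (tight); glaze 216/216 (tight); wheel time 54/66 (slack 12).
Since wheel time is not tight, its dual is 0.
Dual feasibility on the basic columns requires 3·y_labor + 4·y_glaze = 16, 2·y_labor + 4·y_glaze = 12.
Solving: y_labor = 4, y_glaze = 1.
planters enters the basis when its profit ≥ yᵀa₃ = 4·3 + 1·5 = 17.

17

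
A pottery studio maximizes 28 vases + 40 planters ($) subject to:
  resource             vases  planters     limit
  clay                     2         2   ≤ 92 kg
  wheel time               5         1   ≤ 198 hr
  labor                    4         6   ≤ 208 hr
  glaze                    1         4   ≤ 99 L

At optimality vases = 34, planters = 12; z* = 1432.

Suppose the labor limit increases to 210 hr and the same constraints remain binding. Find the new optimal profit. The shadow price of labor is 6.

Δb = 2, so new z* = 1432 + (6)·(2) = 1432 + 12 = 1444.

1444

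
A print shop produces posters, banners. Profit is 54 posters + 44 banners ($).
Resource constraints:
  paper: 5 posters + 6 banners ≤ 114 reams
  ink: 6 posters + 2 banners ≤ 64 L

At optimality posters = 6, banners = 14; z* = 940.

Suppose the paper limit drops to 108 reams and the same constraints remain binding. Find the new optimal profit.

Check each constraint at x*: paper 114/114 (tight); ink 64/64 (tight).
The binding rows give the dual system: 5·y_paper + 6·y_ink = 54 and 6·y_paper + 2·y_ink = 44.
Solving: y_paper = 6, y_ink = 4.
Δz = y_paper·Δb = 6 × (-6) = -36, so new z* = 940 − 36 = 904.

904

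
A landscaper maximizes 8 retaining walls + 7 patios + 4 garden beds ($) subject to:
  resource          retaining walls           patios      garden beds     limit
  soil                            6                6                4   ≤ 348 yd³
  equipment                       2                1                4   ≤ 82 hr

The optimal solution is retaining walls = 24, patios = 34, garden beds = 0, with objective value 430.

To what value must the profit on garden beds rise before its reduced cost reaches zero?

8

At the optimum: soil uses 348 of 348 (binding); equipment uses 82 of 82 (binding).
The binding rows give the dual system: 6·y_soil + 2·y_equipment = 8 and 6·y_soil + 1·y_equipment = 7.
→ y_soil = 1 and y_equipment = 1.
garden beds enters the basis when its profit ≥ yᵀa₃ = 1·4 + 1·4 = 8.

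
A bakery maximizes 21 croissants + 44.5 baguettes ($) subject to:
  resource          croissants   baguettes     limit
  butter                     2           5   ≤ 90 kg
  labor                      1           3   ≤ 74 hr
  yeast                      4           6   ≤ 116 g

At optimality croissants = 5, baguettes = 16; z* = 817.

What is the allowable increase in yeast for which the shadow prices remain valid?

64

Binding constraints: butter, yeast. The basis is B = [[2,5],[4,6]] with det -8.
Per unit increase in yeast, x* moves by d = (0.625, -0.25).
The basis stays optimal until baguettes reaches 0; allowable increase = 64 g.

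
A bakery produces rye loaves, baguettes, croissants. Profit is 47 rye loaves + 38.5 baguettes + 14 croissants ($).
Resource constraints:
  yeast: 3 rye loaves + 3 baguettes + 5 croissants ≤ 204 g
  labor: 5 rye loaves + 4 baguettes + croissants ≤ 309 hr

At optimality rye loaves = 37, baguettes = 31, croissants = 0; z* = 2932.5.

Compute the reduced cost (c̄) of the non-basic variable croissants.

-2

Both yeast and labor are binding at x*.
From A_Bᵀ y = c: 3·y_yeast + 5·y_labor = 47; 3·y_yeast + 4·y_labor = 38.5.
This yields shadow prices y_yeast = 1.5, y_labor = 8.5.
Reduced cost of croissants: c₃ − yᵀa₃ = 14 − (1.5·5 + 8.5·1) = 14 − 16 = -2.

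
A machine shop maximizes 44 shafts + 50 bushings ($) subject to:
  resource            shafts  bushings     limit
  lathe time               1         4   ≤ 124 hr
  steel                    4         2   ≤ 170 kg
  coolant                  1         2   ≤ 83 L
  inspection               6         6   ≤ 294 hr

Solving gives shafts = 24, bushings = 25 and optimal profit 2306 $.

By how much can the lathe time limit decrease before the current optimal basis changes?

36

Binding constraints: lathe time, inspection. The basis is B = [[1,4],[6,6]] with det -18.
Per unit decrease in lathe time, x* moves by d = (0.3333, -0.3333).
The basis stays optimal until steel becomes binding; allowable decrease = 36 hr.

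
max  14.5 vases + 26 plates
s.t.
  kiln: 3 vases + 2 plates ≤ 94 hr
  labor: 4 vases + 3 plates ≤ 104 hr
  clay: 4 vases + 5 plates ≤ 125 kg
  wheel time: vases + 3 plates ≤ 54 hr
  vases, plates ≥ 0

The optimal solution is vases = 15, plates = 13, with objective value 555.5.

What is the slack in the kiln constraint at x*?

23

kiln used = 3·15 + 2·13 = 71; slack = 94 − 71 = 23.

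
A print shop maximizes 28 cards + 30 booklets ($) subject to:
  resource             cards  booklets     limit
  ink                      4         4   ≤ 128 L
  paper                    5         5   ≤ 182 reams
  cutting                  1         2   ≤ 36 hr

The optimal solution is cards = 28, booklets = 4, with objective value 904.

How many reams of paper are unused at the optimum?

22

paper used = 5·28 + 5·4 = 160; slack = 182 − 160 = 22.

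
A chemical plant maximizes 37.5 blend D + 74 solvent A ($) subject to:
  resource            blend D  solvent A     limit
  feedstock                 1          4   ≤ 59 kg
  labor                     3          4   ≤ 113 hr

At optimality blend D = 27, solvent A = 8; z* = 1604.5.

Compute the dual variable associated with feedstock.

Check each constraint at x*: feedstock 59/59 (tight); labor 113/113 (tight).
From A_Bᵀ y = c: 1·y_feedstock + 3·y_labor = 37.5; 4·y_feedstock + 4·y_labor = 74.
→ y_feedstock = 9 and y_labor = 9.5.
Shadow price of feedstock = 9.

9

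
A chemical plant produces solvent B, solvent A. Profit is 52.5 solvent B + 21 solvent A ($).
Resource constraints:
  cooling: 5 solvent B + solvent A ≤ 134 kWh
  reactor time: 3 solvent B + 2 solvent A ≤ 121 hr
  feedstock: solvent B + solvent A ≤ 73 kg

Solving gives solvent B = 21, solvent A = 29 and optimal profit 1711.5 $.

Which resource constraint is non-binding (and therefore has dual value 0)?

feedstock

cooling: 134/134 (binding)
reactor time: 121/121 (binding)
feedstock: 50/73 (slack 23)
By complementary slackness, a constraint with positive slack has shadow price 0 → feedstock.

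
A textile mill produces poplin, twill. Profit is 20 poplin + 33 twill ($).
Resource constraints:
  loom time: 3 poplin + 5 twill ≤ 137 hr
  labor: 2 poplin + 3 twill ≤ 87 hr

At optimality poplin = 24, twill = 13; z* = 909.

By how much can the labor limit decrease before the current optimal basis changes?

4.8

Binding constraints: loom time, labor. The basis is B = [[3,5],[2,3]] with det -1.
Per unit decrease in labor, x* moves by d = (-5, 3).
The basis stays optimal until poplin reaches 0; allowable decrease = 4.8 hr.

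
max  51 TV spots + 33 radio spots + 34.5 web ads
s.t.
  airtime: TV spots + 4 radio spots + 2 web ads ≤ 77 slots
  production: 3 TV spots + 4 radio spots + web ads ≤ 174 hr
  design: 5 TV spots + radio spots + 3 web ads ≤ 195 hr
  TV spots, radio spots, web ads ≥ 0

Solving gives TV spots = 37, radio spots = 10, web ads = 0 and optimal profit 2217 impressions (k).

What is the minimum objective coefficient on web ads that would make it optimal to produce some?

Check each constraint at x*: airtime 77/77 (tight); production 151/174 (slack 23); design 195/195 (tight).
By complementary slackness, y = 0 for the non-binding constraint.
Dual feasibility on the basic columns requires 1·y_airtime + 5·y_design = 51, 4·y_airtime + 1·y_design = 33.
This yields shadow prices y_airtime = 6, y_design = 9.
web ads enters the basis when its profit ≥ yᵀa₃ = 6·2 + 9·3 = 39.

39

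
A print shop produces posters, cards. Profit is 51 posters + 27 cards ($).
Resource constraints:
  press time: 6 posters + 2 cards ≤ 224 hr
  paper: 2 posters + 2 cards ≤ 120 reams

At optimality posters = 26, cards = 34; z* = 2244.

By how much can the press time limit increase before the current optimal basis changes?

136

Binding constraints: press time, paper. The basis is B = [[6,2],[2,2]] with det 8.
Per unit increase in press time, x* moves by d = (0.25, -0.25).
The basis stays optimal until cards reaches 0; allowable increase = 136 hr.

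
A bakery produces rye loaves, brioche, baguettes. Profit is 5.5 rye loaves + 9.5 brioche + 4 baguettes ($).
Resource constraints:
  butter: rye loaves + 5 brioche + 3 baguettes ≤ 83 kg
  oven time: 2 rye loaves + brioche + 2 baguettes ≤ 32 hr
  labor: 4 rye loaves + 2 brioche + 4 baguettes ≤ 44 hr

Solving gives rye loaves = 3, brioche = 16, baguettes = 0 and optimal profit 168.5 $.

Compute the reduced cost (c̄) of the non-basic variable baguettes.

At the optimum: butter uses 83 of 83 (binding); oven time uses 22 of 32 (slack = 10); labor uses 44 of 44 (binding).
By complementary slackness, y = 0 for the non-binding constraint.
From A_Bᵀ y = c: 1·y_butter + 4·y_labor = 5.5; 5·y_butter + 2·y_labor = 9.5.
This yields shadow prices y_butter = 1.5, y_labor = 1.
Reduced cost of baguettes: c₃ − yᵀa₃ = 4 − (1.5·3 + 1·4) = 4 − 8.5 = -4.5.

-4.5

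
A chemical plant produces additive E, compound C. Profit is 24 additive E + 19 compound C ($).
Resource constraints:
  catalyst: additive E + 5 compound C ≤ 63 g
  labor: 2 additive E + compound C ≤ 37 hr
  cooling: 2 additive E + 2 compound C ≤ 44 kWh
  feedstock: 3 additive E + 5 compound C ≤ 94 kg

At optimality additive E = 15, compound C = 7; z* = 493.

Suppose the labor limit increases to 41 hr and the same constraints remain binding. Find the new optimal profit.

513

Check each constraint at x*: catalyst 50/63 (slack 13); labor 37/37 (tight); cooling 44/44 (tight); feedstock 80/94 (slack 14).
By complementary slackness, y = 0 for the non-binding constraints.
From A_Bᵀ y = c: 2·y_labor + 2·y_cooling = 24; 1·y_labor + 2·y_cooling = 19.
Solving: y_labor = 5, y_cooling = 7.
Δz = y_labor·Δb = 5 × (4) = 20, so new z* = 493 + 20 = 513.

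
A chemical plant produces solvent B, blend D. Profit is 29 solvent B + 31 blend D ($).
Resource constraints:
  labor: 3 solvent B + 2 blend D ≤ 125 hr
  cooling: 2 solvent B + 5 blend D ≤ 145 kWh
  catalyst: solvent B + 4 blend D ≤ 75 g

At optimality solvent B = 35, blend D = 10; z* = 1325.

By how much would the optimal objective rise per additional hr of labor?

8.5

Check each constraint at x*: labor 125/125 (tight); cooling 120/145 (slack 25); catalyst 75/75 (tight).
By complementary slackness, y = 0 for the non-binding constraint.
Dual feasibility on the basic columns requires 3·y_labor + 1·y_catalyst = 29, 2·y_labor + 4·y_catalyst = 31.
→ y_labor = 8.5 and y_catalyst = 3.5.
Shadow price of labor = 8.5.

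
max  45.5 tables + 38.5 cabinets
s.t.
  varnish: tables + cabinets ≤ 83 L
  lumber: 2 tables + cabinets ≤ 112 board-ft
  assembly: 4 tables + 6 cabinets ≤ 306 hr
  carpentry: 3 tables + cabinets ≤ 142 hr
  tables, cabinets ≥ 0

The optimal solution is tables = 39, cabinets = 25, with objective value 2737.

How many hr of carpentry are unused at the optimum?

0

carpentry used = 3·39 + 1·25 = 142; slack = 142 − 142 = 0.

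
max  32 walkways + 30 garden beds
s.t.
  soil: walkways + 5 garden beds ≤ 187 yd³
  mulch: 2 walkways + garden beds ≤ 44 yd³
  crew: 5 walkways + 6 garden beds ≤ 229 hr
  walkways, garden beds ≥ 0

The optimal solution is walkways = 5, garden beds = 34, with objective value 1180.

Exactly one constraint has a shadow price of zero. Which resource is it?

soil: 175/187 (slack 12)
mulch: 44/44 (binding)
crew: 229/229 (binding)
By complementary slackness, a constraint with positive slack has shadow price 0 → soil.

soil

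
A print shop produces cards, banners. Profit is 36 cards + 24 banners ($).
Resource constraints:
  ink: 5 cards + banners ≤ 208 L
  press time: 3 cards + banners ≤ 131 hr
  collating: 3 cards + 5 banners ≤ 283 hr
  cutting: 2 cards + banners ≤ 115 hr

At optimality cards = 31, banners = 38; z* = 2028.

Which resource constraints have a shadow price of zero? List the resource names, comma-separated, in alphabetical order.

ink: 193/208 (slack 15)
press time: 131/131 (binding)
collating: 283/283 (binding)
cutting: 100/115 (slack 15)
By complementary slackness, a constraint with positive slack has shadow price 0 → cutting, ink.

cutting, ink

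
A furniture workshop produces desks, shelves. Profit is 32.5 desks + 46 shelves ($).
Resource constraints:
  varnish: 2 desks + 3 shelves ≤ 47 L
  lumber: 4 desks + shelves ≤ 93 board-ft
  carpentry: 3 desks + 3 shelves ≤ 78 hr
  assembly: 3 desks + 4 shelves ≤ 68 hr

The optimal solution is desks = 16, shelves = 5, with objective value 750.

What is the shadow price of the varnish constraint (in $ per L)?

Check each constraint at x*: varnish 47/47 (tight); lumber 69/93 (slack 24); carpentry 63/78 (slack 15); assembly 68/68 (tight).
Since lumber, carpentry are not tight, their duals are 0.
From A_Bᵀ y = c: 2·y_varnish + 3·y_assembly = 32.5; 3·y_varnish + 4·y_assembly = 46.
This yields shadow prices y_varnish = 8, y_assembly = 5.5.
Shadow price of varnish = 8.

8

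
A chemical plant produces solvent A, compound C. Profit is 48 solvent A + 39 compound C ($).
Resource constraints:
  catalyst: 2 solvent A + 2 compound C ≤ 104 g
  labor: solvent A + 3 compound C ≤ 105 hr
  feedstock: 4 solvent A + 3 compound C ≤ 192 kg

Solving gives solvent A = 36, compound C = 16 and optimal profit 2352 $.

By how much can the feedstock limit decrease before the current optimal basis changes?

Binding constraints: catalyst, feedstock. The basis is B = [[2,2],[4,3]] with det -2.
Per unit decrease in feedstock, x* moves by d = (-1, 1).
The basis stays optimal until labor becomes binding; allowable decrease = 10.5 kg.

10.5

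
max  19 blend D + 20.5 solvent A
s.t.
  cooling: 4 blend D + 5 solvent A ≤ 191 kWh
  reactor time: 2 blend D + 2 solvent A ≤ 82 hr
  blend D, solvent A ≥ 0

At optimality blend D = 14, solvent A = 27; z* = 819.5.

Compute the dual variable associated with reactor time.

Both cooling and reactor time are binding at x*.
The binding rows give the dual system: 4·y_cooling + 2·y_reactor time = 19 and 5·y_cooling + 2·y_reactor time = 20.5.
Solving: y_cooling = 1.5, y_reactor time = 6.5.
Shadow price of reactor time = 6.5.

6.5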